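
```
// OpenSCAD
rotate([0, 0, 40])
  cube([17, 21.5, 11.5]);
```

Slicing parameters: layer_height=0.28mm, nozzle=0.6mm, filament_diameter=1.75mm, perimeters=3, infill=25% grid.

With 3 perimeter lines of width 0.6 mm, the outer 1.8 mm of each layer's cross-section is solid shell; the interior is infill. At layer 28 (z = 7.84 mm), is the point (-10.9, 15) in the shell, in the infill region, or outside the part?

shell

At z = 7.84 mm: the 17×21.5 cube contributes its full rectangle; (whole slice rotated 40° about Z — lengths, areas and connectivity unchanged). Overall, the cross-section is a single solid region. Undo the 40° rotation: the query point maps to (1.292, 18.497) in the un-rotated model frame. The nearest boundary edge runs (0.00, 21.50)→(0.00, 0.00); distance from the point to it = 1.29 mm. The point is inside the cross-section, 1.29 mm from the nearest boundary — within the 1.8 mm shell band (3 × 0.6).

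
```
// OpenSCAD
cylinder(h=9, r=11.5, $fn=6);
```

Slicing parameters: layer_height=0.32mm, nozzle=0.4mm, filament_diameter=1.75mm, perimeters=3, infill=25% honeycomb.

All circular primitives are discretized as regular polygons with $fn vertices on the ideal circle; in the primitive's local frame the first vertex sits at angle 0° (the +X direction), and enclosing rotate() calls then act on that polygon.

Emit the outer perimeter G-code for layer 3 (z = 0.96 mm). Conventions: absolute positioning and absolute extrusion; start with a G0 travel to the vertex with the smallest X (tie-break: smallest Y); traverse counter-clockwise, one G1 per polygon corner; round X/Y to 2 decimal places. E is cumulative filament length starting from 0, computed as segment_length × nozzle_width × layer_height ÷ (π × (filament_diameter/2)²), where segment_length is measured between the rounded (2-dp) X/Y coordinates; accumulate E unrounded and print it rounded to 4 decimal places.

At z = 0.96 mm: the r=11.5 cylinder contributes a regular 6-gon of circumradius 11.5. The outline is a single polygon with 6 vertices. Extrusion per mm of travel: 0.4 × 0.32 / (π × 0.875²) = 0.053216. Accumulating E over each segment gives final E = 3.6720.

G0 X-11.50 Y0.00 Z0.96
G1 X-5.75 Y-9.96 E0.6120
G1 X5.75 Y-9.96 E1.2240
G1 X11.50 Y0.00 E1.8360
G1 X5.75 Y9.96 E2.4480
G1 X-5.75 Y9.96 E3.0600
G1 X-11.50 Y0.00 E3.6720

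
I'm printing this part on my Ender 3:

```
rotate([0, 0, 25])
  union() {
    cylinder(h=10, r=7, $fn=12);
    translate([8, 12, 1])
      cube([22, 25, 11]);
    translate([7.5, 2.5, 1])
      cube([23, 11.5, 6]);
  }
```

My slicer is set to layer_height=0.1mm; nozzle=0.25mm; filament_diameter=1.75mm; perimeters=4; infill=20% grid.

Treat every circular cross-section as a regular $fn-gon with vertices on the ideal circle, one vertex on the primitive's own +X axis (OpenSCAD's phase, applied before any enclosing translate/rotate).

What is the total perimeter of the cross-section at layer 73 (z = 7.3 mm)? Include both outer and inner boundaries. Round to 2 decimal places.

At z = 7.3 mm: the r=7 cylinder contributes a regular 12-gon of circumradius 7 (perimeter = 2·12·7.000·sin(180°/12) = 43.48 mm); the cube at (8, 12) is present — its section is the full 22×25 rectangle (perimeter 94.00 mm); the cube at (7.5, 2.5) is not intersected at this z (z outside [1, 7]); Merging all regions: the 2 present regions are separate (no shared area or edge), so areas and boundary lengths simply add and each stays a separate island — boundary = 137.48 mm; (rotated 25° about Z; rotation is an isometry so areas/perimeters/island counts are preserved). Overall, the cross-section has 2 separate islands. Total boundary length (outer) = 137.48 mm.

137.48 mm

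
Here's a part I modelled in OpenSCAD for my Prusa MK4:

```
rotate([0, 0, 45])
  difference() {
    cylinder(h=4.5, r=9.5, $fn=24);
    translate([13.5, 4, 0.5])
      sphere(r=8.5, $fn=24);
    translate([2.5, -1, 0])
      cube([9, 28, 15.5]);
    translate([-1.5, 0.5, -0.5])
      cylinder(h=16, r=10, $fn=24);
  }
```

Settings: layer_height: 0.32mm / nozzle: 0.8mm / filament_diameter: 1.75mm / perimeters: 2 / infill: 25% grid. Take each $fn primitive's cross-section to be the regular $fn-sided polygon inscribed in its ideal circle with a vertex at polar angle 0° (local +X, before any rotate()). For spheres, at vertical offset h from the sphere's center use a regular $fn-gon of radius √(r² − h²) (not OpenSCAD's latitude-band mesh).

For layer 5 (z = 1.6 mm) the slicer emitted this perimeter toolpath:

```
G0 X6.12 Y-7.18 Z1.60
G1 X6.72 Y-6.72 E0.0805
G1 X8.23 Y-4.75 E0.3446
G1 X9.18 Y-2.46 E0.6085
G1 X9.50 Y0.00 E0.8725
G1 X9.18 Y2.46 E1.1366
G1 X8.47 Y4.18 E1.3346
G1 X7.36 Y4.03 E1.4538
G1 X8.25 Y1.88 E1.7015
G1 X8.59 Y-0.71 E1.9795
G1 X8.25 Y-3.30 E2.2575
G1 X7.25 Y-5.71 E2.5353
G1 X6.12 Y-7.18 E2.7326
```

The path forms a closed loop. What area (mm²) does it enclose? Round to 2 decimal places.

8.66 mm²

Apply the shoelace formula to the sequence of (X, Y) vertices; enclosed area = 8.66 mm².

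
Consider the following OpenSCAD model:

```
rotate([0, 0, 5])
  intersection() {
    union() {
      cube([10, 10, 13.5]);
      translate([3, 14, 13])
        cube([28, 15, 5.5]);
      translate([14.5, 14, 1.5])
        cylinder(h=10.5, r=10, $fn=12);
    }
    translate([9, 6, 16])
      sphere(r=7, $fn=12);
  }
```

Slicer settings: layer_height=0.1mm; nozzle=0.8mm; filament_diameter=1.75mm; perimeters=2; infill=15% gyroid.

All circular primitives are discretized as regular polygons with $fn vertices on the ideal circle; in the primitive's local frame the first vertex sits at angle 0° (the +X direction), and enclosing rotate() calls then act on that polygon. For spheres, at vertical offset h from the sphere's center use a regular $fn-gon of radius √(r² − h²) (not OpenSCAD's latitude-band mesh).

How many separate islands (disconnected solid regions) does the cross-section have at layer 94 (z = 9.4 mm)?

1

At z = 9.4 mm: the 10×10 cube contributes its full rectangle; the cube at (3, 14) does not reach this height (z outside [13, 18.5]); the r=10 cylinder at (14.5, 14) gives a regular 12-gon of circumradius 10 (constant along its height); Merging all regions: the regions partially overlap (shared area 12.86 mm²), so overlapping operands fuse into one piece — 1 connected region; the r=7 sphere at (9, 6) slices to a regular 12-gon of circumradius 2.332 (√(r²−h²) with h=6.6 from center); After intersecting: the r=7 sphere at (9, 6) partially overlaps the result so far; clipping to the common part keeps 15.57 mm² — 1 connected region; (rotated 5° about Z; rotation is an isometry so areas/perimeters/island counts are preserved). Overall, the cross-section is a single solid region. Island count = 1.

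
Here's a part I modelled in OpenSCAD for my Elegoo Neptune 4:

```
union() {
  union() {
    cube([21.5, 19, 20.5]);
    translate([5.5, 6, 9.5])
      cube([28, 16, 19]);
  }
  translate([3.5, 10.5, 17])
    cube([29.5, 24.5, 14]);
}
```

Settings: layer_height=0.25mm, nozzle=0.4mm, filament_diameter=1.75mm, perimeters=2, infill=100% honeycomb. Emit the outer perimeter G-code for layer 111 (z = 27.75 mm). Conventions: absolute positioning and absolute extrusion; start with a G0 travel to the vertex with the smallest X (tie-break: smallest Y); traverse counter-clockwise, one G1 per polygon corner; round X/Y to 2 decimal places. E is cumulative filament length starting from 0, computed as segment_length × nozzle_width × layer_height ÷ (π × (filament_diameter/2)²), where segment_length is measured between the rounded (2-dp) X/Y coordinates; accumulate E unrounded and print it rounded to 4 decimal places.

At z = 27.75 mm: the cube is absent (z outside [0, 20.5]); the cube at (5.5, 6) (footprint 28×16) is included at this height; Combining (union): only the 28×16 cube at (5.5, 6) is present, so the union is just that shape — 1 connected region; the cube at (3.5, 10.5) (footprint 29.5×24.5) is included at this height; Combining (union): the regions partially overlap (shared area 316.25 mm²), so overlapping operands fuse into one piece — 1 connected region. The outline is a single polygon with 8 vertices. Extrusion per mm of travel: 0.4 × 0.25 / (π × 0.875²) = 0.041575. Accumulating E over each segment gives final E = 4.9059.

G0 X3.50 Y10.50 Z27.75
G1 X5.50 Y10.50 E0.0832
G1 X5.50 Y6.00 E0.2702
G1 X33.50 Y6.00 E1.4343
G1 X33.50 Y22.00 E2.0995
G1 X33.00 Y22.00 E2.1203
G1 X33.00 Y35.00 E2.6608
G1 X3.50 Y35.00 E3.8873
G1 X3.50 Y10.50 E4.9059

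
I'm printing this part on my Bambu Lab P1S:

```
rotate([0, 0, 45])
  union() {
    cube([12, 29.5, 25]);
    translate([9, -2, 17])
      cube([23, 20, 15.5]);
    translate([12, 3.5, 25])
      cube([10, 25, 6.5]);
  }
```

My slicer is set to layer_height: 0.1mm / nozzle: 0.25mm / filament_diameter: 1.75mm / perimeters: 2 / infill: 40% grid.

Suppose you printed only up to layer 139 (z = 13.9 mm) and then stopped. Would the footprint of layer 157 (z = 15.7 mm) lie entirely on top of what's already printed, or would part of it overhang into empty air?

entirely on top

Compare the two slices. At z = 13.9: the 12×29.5 cube contributes its full rectangle (area 354.00 mm²); the cube at (9, -2) does not reach this height (z outside [17, 32.5]); the cube at (12, 3.5) is absent (z outside [25, 31.5]); Taking the union: only the 12×29.5 cube is present, so the union is just that shape — area = 354.00 mm²; (rotated 45° about Z; rotation is an isometry so areas/perimeters/island counts are preserved). At z = 15.7: the cube (footprint 12×29.5) is included at this height (area 354.00 mm²); the cube at (9, -2) does not reach this height (z outside [17, 32.5]); the cube at (12, 3.5) is absent (z outside [25, 31.5]); Combining (union): only the 12×29.5 cube is present, so the union is just that shape — area = 354.00 mm²; (whole slice rotated 45° about Z — lengths, areas and connectivity unchanged). Checking containment: the cross-section at z = 15.7 is a subset of the cross-section at z = 13.9.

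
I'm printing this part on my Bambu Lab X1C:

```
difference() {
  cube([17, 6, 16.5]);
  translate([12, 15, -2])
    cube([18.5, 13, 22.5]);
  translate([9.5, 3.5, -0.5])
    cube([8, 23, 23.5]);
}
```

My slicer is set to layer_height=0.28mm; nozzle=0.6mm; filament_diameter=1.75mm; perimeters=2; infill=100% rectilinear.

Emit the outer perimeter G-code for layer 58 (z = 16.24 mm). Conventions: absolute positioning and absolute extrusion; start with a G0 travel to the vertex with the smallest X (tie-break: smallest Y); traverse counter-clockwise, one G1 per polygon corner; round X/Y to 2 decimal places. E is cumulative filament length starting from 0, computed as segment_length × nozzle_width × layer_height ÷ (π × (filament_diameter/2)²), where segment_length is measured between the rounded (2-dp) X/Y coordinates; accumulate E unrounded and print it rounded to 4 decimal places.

G0 X0.00 Y0.00 Z16.24
G1 X17.00 Y0.00 E1.1874
G1 X17.00 Y3.50 E1.4318
G1 X9.50 Y3.50 E1.9557
G1 X9.50 Y6.00 E2.1303
G1 X0.00 Y6.00 E2.7939
G1 X0.00 Y0.00 E3.2129

At z = 16.24 mm: the cube (footprint 17×6) is included at this height; the cube at (12, 15) (footprint 18.5×13) is included at this height; the cube at (9.5, 3.5) is present — its section is the full 8×23 rectangle; Subtracting the remaining from the first: starting from the 17×6 cube, the 18.5×13 cube at (12, 15) misses the remaining region (no effect); the 8×23 cube at (9.5, 3.5) partially overlaps it — only the 18.75 mm² overlap (of its 184.00 mm²) is removed, clipping the outline — 1 connected region. The outline is a single polygon with 6 vertices. Extrusion per mm of travel: 0.6 × 0.28 / (π × 0.875²) = 0.069846. Accumulating E over each segment gives final E = 3.2129.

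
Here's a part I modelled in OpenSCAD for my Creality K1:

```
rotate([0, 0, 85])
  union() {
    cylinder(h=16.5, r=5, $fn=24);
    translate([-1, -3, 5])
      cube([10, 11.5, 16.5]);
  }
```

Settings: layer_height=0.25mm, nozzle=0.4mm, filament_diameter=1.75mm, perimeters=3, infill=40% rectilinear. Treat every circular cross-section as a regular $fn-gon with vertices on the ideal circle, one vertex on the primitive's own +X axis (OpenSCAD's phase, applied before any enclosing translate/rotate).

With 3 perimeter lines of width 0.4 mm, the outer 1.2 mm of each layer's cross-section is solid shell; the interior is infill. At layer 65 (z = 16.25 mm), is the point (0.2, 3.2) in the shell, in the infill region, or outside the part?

At z = 16.25 mm: the r=5 cylinder gives a regular 24-gon of circumradius 5 (constant along its height); the 10×11.5 cube at (-1, -3) contributes its full rectangle; Taking the union: the regions partially overlap (shared area 41.30 mm²), so overlapping operands fuse into one piece — 1 connected region; (rotated 85° about Z; rotation is an isometry so areas/perimeters/island counts are preserved). Overall, the cross-section is a single solid region. Undo the 85° rotation: the query point maps to (3.205, 0.080) in the un-rotated model frame. The nearest boundary edge runs (9.00, -3.00)→(3.95, -3.00); distance from the point to it = 3.17 mm. The point is inside the cross-section and 3.17 mm from the nearest boundary — more than the 1.2 mm shell width (3 × 0.4), so it's in the infill interior.

infill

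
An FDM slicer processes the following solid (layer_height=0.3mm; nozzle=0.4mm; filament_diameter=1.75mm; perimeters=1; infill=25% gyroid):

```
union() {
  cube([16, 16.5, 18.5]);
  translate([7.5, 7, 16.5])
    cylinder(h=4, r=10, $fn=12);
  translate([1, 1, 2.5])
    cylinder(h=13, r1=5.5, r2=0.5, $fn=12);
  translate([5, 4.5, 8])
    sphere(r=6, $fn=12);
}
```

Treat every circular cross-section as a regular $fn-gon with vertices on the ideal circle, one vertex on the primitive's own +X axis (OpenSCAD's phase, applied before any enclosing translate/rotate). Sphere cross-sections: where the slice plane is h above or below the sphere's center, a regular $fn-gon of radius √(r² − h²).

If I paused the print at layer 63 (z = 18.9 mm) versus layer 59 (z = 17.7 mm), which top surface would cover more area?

Layer 63 (z = 18.9): the cube is not intersected at this z (z outside [0, 18.5]); the r=10 cylinder at (7.5, 7) contributes a regular 12-gon of circumradius 10 (area = (12/2)·10.000²·sin(360°/12) = 300.00 mm²); the cone at (1, 1) is not intersected at this z (z outside [2.5, 15.5]); the sphere at (5, 4.5) does not reach this height (|z−center|=10.900 > r=6); Merging all regions: only the r=10 cylinder at (7.5, 7) is present, so the union is just that shape — area = 300.00 mm². So its area = 300.00 mm². Layer 59 (z = 17.7): the 16×16.5 cube contributes its full rectangle (area 264.00 mm²); the r=10 cylinder at (7.5, 7) gives a regular 12-gon of circumradius 10 (constant along its height) (area = (12/2)·10.000²·sin(360°/12) = 300.00 mm²); the cone at (1, 1) is absent (z outside [2.5, 15.5]); the sphere at (5, 4.5) is not intersected at this z (|z−center|=9.700 > r=6); Merging all regions: the regions partially overlap — summed areas 564.00 mm² minus the doubly-counted overlap 245.03 mm² gives 318.97 mm² — area = 318.97 mm². So its area = 318.97 mm². Layer 59 is larger (318.97 vs 300.00 mm²).

layer 59 (z = 17.7 mm)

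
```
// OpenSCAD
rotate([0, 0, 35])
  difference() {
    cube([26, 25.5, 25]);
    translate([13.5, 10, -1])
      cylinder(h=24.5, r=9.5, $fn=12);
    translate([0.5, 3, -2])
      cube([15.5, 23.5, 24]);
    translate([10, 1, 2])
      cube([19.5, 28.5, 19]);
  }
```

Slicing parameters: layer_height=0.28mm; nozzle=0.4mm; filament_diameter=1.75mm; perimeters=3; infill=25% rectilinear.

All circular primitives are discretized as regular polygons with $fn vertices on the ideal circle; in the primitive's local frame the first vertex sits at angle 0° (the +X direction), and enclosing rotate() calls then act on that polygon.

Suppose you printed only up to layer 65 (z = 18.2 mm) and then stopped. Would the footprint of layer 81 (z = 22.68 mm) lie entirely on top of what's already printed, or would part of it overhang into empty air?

part overhangs

Compare the two slices. At z = 18.2: the 26×25.5 cube contributes its full rectangle (area 663.00 mm²); the cylinder at (13.5, 10): section is a regular 12-gon, circumradius r=9.5 (area = (12/2)·9.500²·sin(360°/12) = 270.75 mm²); the cube at (0.5, 3) (footprint 15.5×23.5) is included at this height (area 364.25 mm²); the cube at (10, 1) is present — its section is the full 19.5×28.5 rectangle (area 555.75 mm²); After the difference (first − rest): starting from the 26×25.5 cube (663.00 mm²), the r=9.5 cylinder at (13.5, 10) lies wholly inside it (removes its full 270.75 mm² and its 59.01 mm outline becomes a hole wall); the 15.5×23.5 cube at (0.5, 3) partially overlaps it — only the 182.57 mm² overlap (of its 364.25 mm²) is removed, clipping the outline; the 19.5×28.5 cube at (10, 1) partially overlaps it — only the 155.86 mm² overlap (of its 555.75 mm²) is removed, clipping the outline — area = 53.82 mm²; (whole slice rotated 35° about Z — lengths, areas and connectivity unchanged). At z = 22.68: the cube is present — its section is the full 26×25.5 rectangle (area 663.00 mm²); the r=9.5 cylinder at (13.5, 10) contributes a regular 12-gon of circumradius 9.5 (area = (12/2)·9.500²·sin(360°/12) = 270.75 mm²); the cube at (0.5, 3) does not reach this height (z outside [-2, 22]); the cube at (10, 1) is not intersected at this z (z outside [2, 21]); Taking the first minus the rest: starting from the 26×25.5 cube (663.00 mm²), the r=9.5 cylinder at (13.5, 10) lies wholly inside it (removes its full 270.75 mm² and its 59.01 mm outline becomes a hole wall) — area = 392.25 mm²; (whole slice rotated 35° about Z — lengths, areas and connectivity unchanged). Checking containment: at z = 22.68 the cross-section extends beyond the z = 18.2 cross-section by about 338.43 mm².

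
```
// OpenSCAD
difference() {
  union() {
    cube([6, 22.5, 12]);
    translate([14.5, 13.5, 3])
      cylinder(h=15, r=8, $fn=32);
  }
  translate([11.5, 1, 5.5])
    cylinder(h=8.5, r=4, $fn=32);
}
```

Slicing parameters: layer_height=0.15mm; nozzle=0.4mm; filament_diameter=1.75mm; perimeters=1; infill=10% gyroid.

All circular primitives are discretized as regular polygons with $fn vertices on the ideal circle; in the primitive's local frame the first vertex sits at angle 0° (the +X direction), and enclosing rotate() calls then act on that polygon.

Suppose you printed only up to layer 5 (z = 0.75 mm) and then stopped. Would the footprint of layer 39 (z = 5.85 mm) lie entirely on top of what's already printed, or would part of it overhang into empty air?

part overhangs

Compare the two slices. At z = 0.75: the 6×22.5 cube contributes its full rectangle (area 135.00 mm²); the cylinder at (14.5, 13.5) is not intersected at this z (z outside [3, 18]); Combining (union): only the 6×22.5 cube is present, so the union is just that shape — area = 135.00 mm²; the cylinder at (11.5, 1) is not intersected at this z (z outside [5.5, 14]); Subtracting the remaining from the first: none of the subtracted shapes is present at this height, so the result so far is unchanged — area = 135.00 mm². At z = 5.85: the cube (footprint 6×22.5) is included at this height (area 135.00 mm²); the cylinder at (14.5, 13.5): section is a regular 32-gon, circumradius r=8 (area = (32/2)·8.000²·sin(360°/32) = 199.77 mm²); Merging all regions: the 2 present regions are separate (no shared area or edge), so areas and boundary lengths simply add and each stays a separate island — area = 334.77 mm²; the cylinder at (11.5, 1): section is a regular 32-gon, circumradius r=4 (area = (32/2)·4.000²·sin(360°/32) = 49.94 mm²); Taking the first minus the rest: starting from that combined region (334.77 mm²), the r=4 cylinder at (11.5, 1) misses the remaining region (no effect) — area = 334.77 mm². Checking containment: at z = 5.85 the cross-section extends beyond the z = 0.75 cross-section by about 199.77 mm².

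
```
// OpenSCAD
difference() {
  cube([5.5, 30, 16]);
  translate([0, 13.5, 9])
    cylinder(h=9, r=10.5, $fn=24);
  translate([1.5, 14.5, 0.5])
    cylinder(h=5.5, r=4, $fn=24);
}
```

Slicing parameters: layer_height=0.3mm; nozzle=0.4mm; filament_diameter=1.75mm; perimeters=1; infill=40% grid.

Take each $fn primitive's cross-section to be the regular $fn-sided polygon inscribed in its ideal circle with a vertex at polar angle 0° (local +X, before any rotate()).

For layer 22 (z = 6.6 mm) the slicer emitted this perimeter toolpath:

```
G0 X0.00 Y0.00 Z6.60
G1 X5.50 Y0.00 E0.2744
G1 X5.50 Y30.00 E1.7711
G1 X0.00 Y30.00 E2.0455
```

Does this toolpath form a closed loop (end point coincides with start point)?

no

Start point (G0): (0.00, 0.00). End point (last G1): the path does not return to the start — open.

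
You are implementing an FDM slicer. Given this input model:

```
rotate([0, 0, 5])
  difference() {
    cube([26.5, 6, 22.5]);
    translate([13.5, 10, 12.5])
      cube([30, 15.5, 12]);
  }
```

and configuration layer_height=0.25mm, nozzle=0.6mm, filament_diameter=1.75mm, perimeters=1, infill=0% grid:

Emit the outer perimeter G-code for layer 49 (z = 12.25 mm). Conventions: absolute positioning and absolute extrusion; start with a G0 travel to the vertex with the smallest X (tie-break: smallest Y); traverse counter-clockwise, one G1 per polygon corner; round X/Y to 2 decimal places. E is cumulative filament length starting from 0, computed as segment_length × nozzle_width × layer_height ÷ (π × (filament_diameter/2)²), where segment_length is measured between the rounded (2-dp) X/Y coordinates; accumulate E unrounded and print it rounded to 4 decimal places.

At z = 12.25 mm: the 26.5×6 cube contributes its full rectangle; the cube at (13.5, 10) does not reach this height (z outside [12.5, 24.5]); Taking the first minus the rest: none of the subtracted shapes is present at this height, so the 26.5×6 cube is unchanged — 1 connected region; (whole slice rotated 5° about Z — lengths, areas and connectivity unchanged). The outline is a single polygon with 4 vertices. Extrusion per mm of travel: 0.6 × 0.25 / (π × 0.875²) = 0.062363. Accumulating E over each segment gives final E = 4.0540.

G0 X-0.52 Y5.98 Z12.25
G1 X0.00 Y0.00 E0.3743
G1 X26.40 Y2.31 E2.0270
G1 X25.88 Y8.29 E2.4013
G1 X-0.52 Y5.98 E4.0540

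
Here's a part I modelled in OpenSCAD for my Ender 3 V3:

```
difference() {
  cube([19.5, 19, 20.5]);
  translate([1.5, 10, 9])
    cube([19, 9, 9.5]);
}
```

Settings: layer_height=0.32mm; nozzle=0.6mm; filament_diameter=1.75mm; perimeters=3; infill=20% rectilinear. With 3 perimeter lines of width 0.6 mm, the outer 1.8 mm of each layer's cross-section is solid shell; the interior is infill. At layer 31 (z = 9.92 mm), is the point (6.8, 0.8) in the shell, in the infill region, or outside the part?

shell

At z = 9.92 mm: the cube is present — its section is the full 19.5×19 rectangle; the 19×9 cube at (1.5, 10) contributes its full rectangle; After the difference (first − rest): starting from the 19.5×19 cube, the 19×9 cube at (1.5, 10) partially overlaps it — only the 162.00 mm² overlap (of its 171.00 mm²) is removed, clipping the outline — 1 connected region. Overall, the cross-section is a single solid region. The nearest boundary edge runs (19.50, 0.00)→(0.00, 0.00); distance from the point to it = 0.80 mm. The point is inside the cross-section, 0.80 mm from the nearest boundary — within the 1.8 mm shell band (3 × 0.6).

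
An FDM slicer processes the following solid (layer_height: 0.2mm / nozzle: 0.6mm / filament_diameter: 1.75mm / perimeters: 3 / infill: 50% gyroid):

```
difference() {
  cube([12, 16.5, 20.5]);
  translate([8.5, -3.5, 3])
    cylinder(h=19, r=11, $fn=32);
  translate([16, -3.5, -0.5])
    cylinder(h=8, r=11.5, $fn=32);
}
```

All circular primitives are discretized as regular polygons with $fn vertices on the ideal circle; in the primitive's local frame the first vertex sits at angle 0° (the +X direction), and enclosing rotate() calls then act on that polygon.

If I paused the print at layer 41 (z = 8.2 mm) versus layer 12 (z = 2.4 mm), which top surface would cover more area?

Layer 41 (z = 8.2): the 12×16.5 cube contributes its full rectangle (area 198.00 mm²); the cylinder at (8.5, -3.5): section is a regular 32-gon, circumradius r=11 (area = (32/2)·11.000²·sin(360°/32) = 377.69 mm²); the cylinder at (16, -3.5) is absent (z outside [-0.5, 7.5]); After the difference (first − rest): starting from the 12×16.5 cube (198.00 mm²), the r=11 cylinder at (8.5, -3.5) partially overlaps it — only the 78.47 mm² overlap (of its 377.69 mm²) is removed, clipping the outline — area = 119.53 mm². So its area = 119.53 mm². Layer 12 (z = 2.4): the cube (footprint 12×16.5) is included at this height (area 198.00 mm²); the cylinder at (8.5, -3.5) is absent (z outside [3, 22]); the r=11.5 cylinder at (16, -3.5) gives a regular 32-gon of circumradius 11.5 (constant along its height) (area = (32/2)·11.500²·sin(360°/32) = 412.81 mm²); Subtracting the remaining from the first: starting from the 12×16.5 cube (198.00 mm²), the r=11.5 cylinder at (16, -3.5) partially overlaps it — only the 32.82 mm² overlap (of its 412.81 mm²) is removed, clipping the outline — area = 165.18 mm². So its area = 165.18 mm². Layer 12 is larger (165.18 vs 119.53 mm²).

layer 12 (z = 2.4 mm)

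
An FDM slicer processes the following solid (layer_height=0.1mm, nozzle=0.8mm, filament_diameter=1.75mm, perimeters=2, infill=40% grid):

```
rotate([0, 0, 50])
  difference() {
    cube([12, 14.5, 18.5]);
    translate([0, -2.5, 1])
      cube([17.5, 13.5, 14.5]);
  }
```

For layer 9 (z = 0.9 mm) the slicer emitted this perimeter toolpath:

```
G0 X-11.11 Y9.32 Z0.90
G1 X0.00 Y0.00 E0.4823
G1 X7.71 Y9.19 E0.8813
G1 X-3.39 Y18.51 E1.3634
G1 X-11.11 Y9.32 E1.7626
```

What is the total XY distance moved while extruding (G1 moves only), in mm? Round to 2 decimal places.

Sum the Euclidean lengths of each G1 segment: total = 52.99 mm.

52.99 mm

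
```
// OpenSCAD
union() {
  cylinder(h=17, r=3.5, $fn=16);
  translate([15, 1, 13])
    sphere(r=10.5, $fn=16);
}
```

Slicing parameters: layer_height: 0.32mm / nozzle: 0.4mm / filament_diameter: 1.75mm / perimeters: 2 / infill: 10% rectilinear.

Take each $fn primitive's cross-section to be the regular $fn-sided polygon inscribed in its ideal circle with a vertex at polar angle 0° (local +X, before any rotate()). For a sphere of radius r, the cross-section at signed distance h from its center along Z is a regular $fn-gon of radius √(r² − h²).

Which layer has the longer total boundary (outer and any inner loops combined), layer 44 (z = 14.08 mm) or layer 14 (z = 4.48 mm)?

layer 44 (z = 14.08 mm)

Layer 44 (z = 14.08): the cylinder: section is a regular 16-gon, circumradius r=3.5 (perimeter = 2·16·3.500·sin(180°/16) = 21.85 mm); the sphere at (15, 1): section is a regular 16-gon, circumradius = √(r²−h²) = √(10.5²−1.08²) = 10.444 (perimeter = 2·16·10.444·sin(180°/16) = 65.20 mm); Taking the union: the 2 present regions are separate (no shared area or edge), so areas and boundary lengths simply add and each stays a separate island — boundary = 87.05 mm. So its perimeter = 87.05 mm. Layer 14 (z = 4.48): the cylinder: section is a regular 16-gon, circumradius r=3.5 (perimeter = 2·16·3.500·sin(180°/16) = 21.85 mm); the sphere at (15, 1): section is a regular 16-gon, circumradius = √(r²−h²) = √(10.5²−8.52²) = 6.137 (perimeter = 2·16·6.137·sin(180°/16) = 38.31 mm); Merging all regions: the 2 present regions are separate (no shared area or edge), so areas and boundary lengths simply add and each stays a separate island — boundary = 60.16 mm. So its perimeter = 60.16 mm. Layer 44 is larger (87.05 vs 60.16 mm).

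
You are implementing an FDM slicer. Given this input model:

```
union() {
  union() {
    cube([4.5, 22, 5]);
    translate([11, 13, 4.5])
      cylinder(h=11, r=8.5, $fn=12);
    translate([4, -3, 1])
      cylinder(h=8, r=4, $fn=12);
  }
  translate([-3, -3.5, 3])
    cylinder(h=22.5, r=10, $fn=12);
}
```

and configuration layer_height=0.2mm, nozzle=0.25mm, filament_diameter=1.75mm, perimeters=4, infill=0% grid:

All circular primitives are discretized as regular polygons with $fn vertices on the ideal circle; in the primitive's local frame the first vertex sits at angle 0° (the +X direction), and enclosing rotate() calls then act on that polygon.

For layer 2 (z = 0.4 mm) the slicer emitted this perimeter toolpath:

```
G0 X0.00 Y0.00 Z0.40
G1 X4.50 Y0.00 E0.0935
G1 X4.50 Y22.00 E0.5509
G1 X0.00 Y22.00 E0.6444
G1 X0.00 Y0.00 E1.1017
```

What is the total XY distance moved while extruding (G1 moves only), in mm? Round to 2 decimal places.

Sum the Euclidean lengths of each G1 segment: total = 53.00 mm.

53.00 mm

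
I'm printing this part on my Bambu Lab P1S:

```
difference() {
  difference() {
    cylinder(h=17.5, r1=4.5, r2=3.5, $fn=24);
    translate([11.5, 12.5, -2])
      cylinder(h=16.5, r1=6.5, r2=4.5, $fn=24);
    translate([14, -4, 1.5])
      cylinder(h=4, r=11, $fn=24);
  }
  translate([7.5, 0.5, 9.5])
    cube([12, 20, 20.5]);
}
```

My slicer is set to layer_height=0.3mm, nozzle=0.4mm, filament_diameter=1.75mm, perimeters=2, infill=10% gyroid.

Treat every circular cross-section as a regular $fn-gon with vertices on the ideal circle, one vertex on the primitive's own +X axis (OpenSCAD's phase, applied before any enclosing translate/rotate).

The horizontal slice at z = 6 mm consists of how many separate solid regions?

1

At z = 6 mm: the cone contributes a regular 24-gon of circumradius 4.157 (interpolated between r1=4.5 and r2=3.5 at t=0.343); the cone at (11.5, 12.5) contributes a regular 24-gon of circumradius 5.530 (interpolated between r1=6.5 and r2=4.5 at t=0.485); the cylinder at (14, -4) is not intersected at this z (z outside [1.5, 5.5]); Subtracting the remaining from the first: starting from the cone, the cone at (11.5, 12.5) misses the remaining region (no effect) — 1 connected region; the cube at (7.5, 0.5) is absent (z outside [9.5, 30]); Taking the first minus the rest: none of the subtracted shapes is present at this height, so the result so far is unchanged — 1 connected region. The result has 1 disconnected region.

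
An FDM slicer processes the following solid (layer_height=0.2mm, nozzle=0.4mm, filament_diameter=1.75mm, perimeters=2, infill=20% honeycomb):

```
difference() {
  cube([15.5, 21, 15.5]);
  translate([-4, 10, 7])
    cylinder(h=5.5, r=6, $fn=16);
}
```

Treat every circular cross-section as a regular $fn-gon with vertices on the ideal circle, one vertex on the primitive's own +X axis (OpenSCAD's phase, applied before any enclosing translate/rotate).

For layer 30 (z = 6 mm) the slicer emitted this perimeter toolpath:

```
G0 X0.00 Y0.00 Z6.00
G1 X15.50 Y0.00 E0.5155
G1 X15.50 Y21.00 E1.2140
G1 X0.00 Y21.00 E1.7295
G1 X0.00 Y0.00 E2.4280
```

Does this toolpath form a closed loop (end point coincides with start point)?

Start point (G0): (0.00, 0.00). End point (last G1): the path returns to the start — closed.

yes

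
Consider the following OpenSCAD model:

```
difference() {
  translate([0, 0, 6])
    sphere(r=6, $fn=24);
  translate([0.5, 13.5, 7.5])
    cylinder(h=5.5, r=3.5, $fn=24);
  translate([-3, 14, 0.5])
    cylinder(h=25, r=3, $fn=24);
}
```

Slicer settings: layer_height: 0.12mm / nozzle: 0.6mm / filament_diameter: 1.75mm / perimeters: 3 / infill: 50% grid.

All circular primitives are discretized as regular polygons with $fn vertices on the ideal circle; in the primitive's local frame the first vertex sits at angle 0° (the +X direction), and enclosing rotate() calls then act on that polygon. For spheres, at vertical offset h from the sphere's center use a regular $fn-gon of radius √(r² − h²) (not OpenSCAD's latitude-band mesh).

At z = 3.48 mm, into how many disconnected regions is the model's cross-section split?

1

At z = 3.48 mm: the r=6 sphere contributes a regular 24-gon of circumradius √(6²−2.52²) = 5.445; the cylinder at (0.5, 13.5) does not reach this height (z outside [7.5, 13]); the r=3 cylinder at (-3, 14) gives a regular 24-gon of circumradius 3 (constant along its height); Subtracting the remaining from the first: starting from the r=6 sphere, the r=3 cylinder at (-3, 14) misses the remaining region (no effect) — 1 connected region. The result has 1 disconnected region.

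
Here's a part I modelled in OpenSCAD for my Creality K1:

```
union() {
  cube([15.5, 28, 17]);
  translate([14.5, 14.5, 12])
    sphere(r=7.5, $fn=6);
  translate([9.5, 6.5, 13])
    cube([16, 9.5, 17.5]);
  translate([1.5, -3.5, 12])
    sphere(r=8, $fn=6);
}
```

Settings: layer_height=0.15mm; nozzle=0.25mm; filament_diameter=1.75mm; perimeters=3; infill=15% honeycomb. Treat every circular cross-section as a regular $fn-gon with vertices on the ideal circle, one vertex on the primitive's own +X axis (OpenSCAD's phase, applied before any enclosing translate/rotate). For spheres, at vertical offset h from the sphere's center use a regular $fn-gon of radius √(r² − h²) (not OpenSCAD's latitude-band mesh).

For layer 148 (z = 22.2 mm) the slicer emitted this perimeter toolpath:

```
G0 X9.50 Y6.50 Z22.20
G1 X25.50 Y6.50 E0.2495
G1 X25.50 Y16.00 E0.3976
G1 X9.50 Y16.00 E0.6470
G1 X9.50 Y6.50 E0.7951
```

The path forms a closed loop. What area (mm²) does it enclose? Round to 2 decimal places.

152.00 mm²

Apply the shoelace formula to the sequence of (X, Y) vertices; enclosed area = 152.00 mm².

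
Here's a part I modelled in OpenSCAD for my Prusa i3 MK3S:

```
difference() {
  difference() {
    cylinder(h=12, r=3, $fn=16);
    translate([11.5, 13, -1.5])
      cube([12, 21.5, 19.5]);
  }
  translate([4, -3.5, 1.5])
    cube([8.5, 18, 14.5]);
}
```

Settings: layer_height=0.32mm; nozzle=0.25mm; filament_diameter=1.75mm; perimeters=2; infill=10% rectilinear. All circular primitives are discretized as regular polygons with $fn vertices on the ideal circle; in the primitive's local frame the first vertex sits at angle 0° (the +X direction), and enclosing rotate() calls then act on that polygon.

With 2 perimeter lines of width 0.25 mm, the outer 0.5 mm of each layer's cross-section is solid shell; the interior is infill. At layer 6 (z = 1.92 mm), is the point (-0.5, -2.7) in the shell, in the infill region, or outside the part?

shell

At z = 1.92 mm: the r=3 cylinder gives a regular 16-gon of circumradius 3 (constant along its height); the cube at (11.5, 13) (footprint 12×21.5) is included at this height; Subtracting the remaining from the first: starting from the r=3 cylinder, the 12×21.5 cube at (11.5, 13) misses the remaining region (no effect) — 1 connected region; the cube at (4, -3.5) is present — its section is the full 8.5×18 rectangle; After the difference (first − rest): starting from that combined region, the 8.5×18 cube at (4, -3.5) misses the remaining region (no effect) — 1 connected region. Overall, the cross-section is a single solid region. The nearest boundary edge runs (-0.00, -3.00)→(-1.15, -2.77); distance from the point to it = 0.20 mm. The point is inside the cross-section, 0.20 mm from the nearest boundary — within the 0.5 mm shell band (2 × 0.25).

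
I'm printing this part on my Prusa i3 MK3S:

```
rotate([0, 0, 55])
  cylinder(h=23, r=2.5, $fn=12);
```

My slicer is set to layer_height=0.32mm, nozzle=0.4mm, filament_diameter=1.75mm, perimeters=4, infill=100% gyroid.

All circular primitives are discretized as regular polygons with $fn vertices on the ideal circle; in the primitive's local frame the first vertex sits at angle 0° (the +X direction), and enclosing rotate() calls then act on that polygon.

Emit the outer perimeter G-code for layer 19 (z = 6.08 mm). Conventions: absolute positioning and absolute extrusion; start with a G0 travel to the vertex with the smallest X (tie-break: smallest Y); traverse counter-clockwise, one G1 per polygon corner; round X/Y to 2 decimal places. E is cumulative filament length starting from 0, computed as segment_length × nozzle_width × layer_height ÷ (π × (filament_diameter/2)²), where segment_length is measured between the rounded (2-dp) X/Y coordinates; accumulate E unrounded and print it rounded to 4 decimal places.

At z = 6.08 mm: the cylinder: section is a regular 12-gon, circumradius r=2.5; (whole slice rotated 55° about Z — lengths, areas and connectivity unchanged). The outline is a single polygon with 12 vertices. Extrusion per mm of travel: 0.4 × 0.32 / (π × 0.875²) = 0.053216. Accumulating E over each segment gives final E = 0.8269.

G0 X-2.49 Y0.22 Z6.08
G1 X-2.27 Y-1.06 E0.0691
G1 X-1.43 Y-2.05 E0.1382
G1 X-0.22 Y-2.49 E0.2067
G1 X1.06 Y-2.27 E0.2758
G1 X2.05 Y-1.43 E0.3449
G1 X2.49 Y-0.22 E0.4135
G1 X2.27 Y1.06 E0.4826
G1 X1.43 Y2.05 E0.5517
G1 X0.22 Y2.49 E0.6202
G1 X-1.06 Y2.27 E0.6893
G1 X-2.05 Y1.43 E0.7584
G1 X-2.49 Y0.22 E0.8269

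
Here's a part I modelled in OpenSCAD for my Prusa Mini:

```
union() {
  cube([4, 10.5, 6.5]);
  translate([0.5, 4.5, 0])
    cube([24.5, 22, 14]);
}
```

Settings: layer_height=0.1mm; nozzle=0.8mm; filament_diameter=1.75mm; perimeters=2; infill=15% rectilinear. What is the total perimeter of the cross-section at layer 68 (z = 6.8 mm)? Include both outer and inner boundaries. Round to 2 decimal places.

93.00 mm

At z = 6.8 mm: the cube is not intersected at this z (z outside [0, 6.5]); the cube at (0.5, 4.5) (footprint 24.5×22) is included at this height (perimeter 93.00 mm); Merging all regions: only the 24.5×22 cube at (0.5, 4.5) is present, so the union is just that shape — boundary = 93.00 mm. Overall, the cross-section is a single solid region. Total boundary length (outer) = 93.00 mm.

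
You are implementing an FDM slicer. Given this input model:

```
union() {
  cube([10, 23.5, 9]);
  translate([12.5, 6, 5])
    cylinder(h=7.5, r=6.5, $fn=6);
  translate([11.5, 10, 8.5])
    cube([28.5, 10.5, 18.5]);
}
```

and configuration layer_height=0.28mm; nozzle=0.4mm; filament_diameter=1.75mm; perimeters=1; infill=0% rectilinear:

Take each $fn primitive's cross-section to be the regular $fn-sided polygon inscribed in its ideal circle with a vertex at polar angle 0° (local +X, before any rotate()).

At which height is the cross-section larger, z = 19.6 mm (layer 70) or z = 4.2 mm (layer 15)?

Layer 70 (z = 19.6): the cube is not intersected at this z (z outside [0, 9]); the cylinder at (12.5, 6) is absent (z outside [5, 12.5]); the cube at (11.5, 10) is present — its section is the full 28.5×10.5 rectangle (area 299.25 mm²); Combining (union): only the 28.5×10.5 cube at (11.5, 10) is present, so the union is just that shape — area = 299.25 mm². So its area = 299.25 mm². Layer 15 (z = 4.2): the 10×23.5 cube contributes its full rectangle (area 235.00 mm²); the cylinder at (12.5, 6) is not intersected at this z (z outside [5, 12.5]); the cube at (11.5, 10) does not reach this height (z outside [8.5, 27]); Combining (union): only the 10×23.5 cube is present, so the union is just that shape — area = 235.00 mm². So its area = 235.00 mm². Layer 70 is larger (299.25 vs 235.00 mm²).

layer 70 (z = 19.6 mm)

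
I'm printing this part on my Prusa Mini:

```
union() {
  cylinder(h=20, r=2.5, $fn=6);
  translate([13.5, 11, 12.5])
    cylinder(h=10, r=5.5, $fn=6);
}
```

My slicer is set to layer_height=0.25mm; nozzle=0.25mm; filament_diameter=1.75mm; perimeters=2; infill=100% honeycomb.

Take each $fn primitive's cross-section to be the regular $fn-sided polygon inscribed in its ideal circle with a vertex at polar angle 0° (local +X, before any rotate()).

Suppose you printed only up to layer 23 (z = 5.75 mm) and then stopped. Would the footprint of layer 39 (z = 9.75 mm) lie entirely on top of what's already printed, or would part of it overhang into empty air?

Compare the two slices. At z = 5.75: the cylinder: section is a regular 6-gon, circumradius r=2.5 (area = (6/2)·2.500²·sin(360°/6) = 16.24 mm²); the cylinder at (13.5, 11) does not reach this height (z outside [12.5, 22.5]); Merging all regions: only the r=2.5 cylinder is present, so the union is just that shape — area = 16.24 mm². At z = 9.75: the cylinder: section is a regular 6-gon, circumradius r=2.5 (area = (6/2)·2.500²·sin(360°/6) = 16.24 mm²); the cylinder at (13.5, 11) does not reach this height (z outside [12.5, 22.5]); Combining (union): only the r=2.5 cylinder is present, so the union is just that shape — area = 16.24 mm². Checking containment: the cross-section at z = 9.75 is a subset of the cross-section at z = 5.75.

entirely on top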